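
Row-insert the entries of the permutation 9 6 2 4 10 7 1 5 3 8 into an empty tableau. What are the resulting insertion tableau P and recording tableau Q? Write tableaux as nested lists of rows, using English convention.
Insert each entry of the permutation into P by Schensted row insertion, recording in Q the position of each new cell.

Insert 9: appended to row 1. P = [[9]], Q = [[1]].
Insert 6: 6 bumps 9 from row 1; 9 starts row 2. P = [[6], [9]], Q = [[1], [2]].
Insert 2: 2 bumps 6 from row 1; 6 bumps 9 from row 2; 9 starts row 3. P = [[2], [6], [9]], Q = [[1], [2], [3]].
Insert 4: appended to row 1. P = [[2, 4], [6], [9]], Q = [[1, 4], [2], [3]].
Insert 10: appended to row 1. P = [[2, 4, 10], [6], [9]], Q = [[1, 4, 5], [2], [3]].
Insert 7: 7 bumps 10 from row 1; 10 appends to row 2. P = [[2, 4, 7], [6, 10], [9]], Q = [[1, 4, 5], [2, 6], [3]].
Insert 1: 1 bumps 2 from row 1; 2 bumps 6 from row 2; 6 bumps 9 from row 3; 9 starts row 4. P = [[1, 4, 7], [2, 10], [6], [9]], Q = [[1, 4, 5], [2, 6], [3], [7]].
Insert 5: 5 bumps 7 from row 1; 7 bumps 10 from row 2; 10 appends to row 3. P = [[1, 4, 5], [2, 7], [6, 10], [9]], Q = [[1, 4, 5], [2, 6], [3, 8], [7]].
Insert 3: 3 bumps 4 from row 1; 4 bumps 7 from row 2; 7 bumps 10 from row 3; 10 appends to row 4. P = [[1, 3, 5], [2, 4], [6, 7], [9, 10]], Q = [[1, 4, 5], [2, 6], [3, 8], [7, 9]].
Insert 8: appended to row 1. P = [[1, 3, 5, 8], [2, 4], [6, 7], [9, 10]], Q = [[1, 4, 5, 10], [2, 6], [3, 8], [7, 9]].

So P = [[1, 3, 5, 8], [2, 4], [6, 7], [9, 10]], Q = [[1, 4, 5, 10], [2, 6], [3, 8], [7, 9]].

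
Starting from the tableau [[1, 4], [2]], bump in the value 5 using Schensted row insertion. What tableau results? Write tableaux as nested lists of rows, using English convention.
5 is larger than every entry of row 1, so it is appended to row 1. The new tableau is [[1, 4, 5], [2]].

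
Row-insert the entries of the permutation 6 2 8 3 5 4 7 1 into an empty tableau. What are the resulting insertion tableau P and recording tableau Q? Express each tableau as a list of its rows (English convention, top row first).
Insert each entry of the permutation into P by Schensted row insertion, recording in Q the position of each new cell.

Insert 6: appended to row 1. P = [[6]].
Insert 2: 2 bumps 6 from row 1; 6 starts row 2. P = [[2], [6]].
Insert 8: appended to row 1. P = [[2, 8], [6]].
Insert 3: 3 bumps 8 from row 1; 8 appends to row 2. P = [[2, 3], [6, 8]].
Insert 5: appended to row 1. P = [[2, 3, 5], [6, 8]].
Insert 4: 4 bumps 5 from row 1; 5 bumps 6 from row 2; 6 starts row 3. P = [[2, 3, 4], [5, 8], [6]].
Insert 7: appended to row 1. P = [[2, 3, 4, 7], [5, 8], [6]].
Insert 1: 1 bumps 2 from row 1; 2 bumps 5 from row 2; 5 bumps 6 from row 3; 6 starts row 4. P = [[1, 3, 4, 7], [2, 8], [5], [6]].

So P = [[1, 3, 4, 7], [2, 8], [5], [6]], Q = [[1, 3, 5, 7], [2, 4], [6], [8]].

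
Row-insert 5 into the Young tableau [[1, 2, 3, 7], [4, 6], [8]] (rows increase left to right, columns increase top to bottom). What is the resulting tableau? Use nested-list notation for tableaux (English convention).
In row 1, 5 replaces 7 (the leftmost entry greater than 5); 7 is bumped to row 2. 7 is appended to row 2. The new tableau is [[1, 2, 3, 5], [4, 6, 7], [8]].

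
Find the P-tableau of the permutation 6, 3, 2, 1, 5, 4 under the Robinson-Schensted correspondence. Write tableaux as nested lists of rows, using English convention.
After inserting 6: P = [[6]].
After inserting 3: P = [[3], [6]].
After inserting 2: P = [[2], [3], [6]].
After inserting 1: P = [[1], [2], [3], [6]].
After inserting 5: P = [[1, 5], [2], [3], [6]].
After inserting 4: P = [[1, 4], [2, 5], [3], [6]].

So P = [[1, 4], [2, 5], [3], [6]].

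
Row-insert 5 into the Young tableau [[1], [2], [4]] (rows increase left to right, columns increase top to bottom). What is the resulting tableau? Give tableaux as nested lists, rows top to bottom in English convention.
5 is larger than every entry of row 1, so it is appended to row 1. The new tableau is [[1, 5], [2], [4]].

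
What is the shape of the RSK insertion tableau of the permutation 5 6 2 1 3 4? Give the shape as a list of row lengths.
[3, 2, 1]

RSK row insertion gives P = [[1, 3, 4], [2, 6], [5]], which has shape [3, 2, 1].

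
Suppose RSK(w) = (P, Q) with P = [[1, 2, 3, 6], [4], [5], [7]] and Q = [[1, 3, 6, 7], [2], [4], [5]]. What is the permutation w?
Reverse the RSK construction: for i from n down to 1, find the cell of Q containing i, remove the entry at that cell from P, and reverse-bump it up through P; the value ejected from row 1 is w(i).

Step i=7: Q has 7 at row 1, column 4; remove that cell from P, ejecting 6. So w(7) = 6. P is now [[1, 2, 3], [4], [5], [7]].
Step i=6: Q has 6 at row 1, column 3; remove that cell from P, ejecting 3. So w(6) = 3. P is now [[1, 2], [4], [5], [7]].
Step i=5: Q has 5 at row 4, column 1; remove 7 from row 4 of P and reverse-bump: 7 enters row 3 and ejects 5; 5 enters row 2 and ejects 4; 4 enters row 1 and ejects 2. So w(5) = 2. P is now [[1, 4], [5], [7]].
Step i=4: Q has 4 at row 3, column 1; remove 7 from row 3 of P and reverse-bump: 7 enters row 2 and ejects 5; 5 enters row 1 and ejects 4. So w(4) = 4. P is now [[1, 5], [7]].
Step i=3: Q has 3 at row 1, column 2; remove that cell from P, ejecting 5. So w(3) = 5. P is now [[1], [7]].
Step i=2: Q has 2 at row 2, column 1; remove 7 from row 2 of P and reverse-bump: 7 enters row 1 and ejects 1. So w(2) = 1. P is now [[7]].
Step i=1: Q has 1 at row 1, column 1; remove that cell from P, ejecting 7. So w(1) = 7. P is now [].

So w = 7 1 5 4 2 3 6.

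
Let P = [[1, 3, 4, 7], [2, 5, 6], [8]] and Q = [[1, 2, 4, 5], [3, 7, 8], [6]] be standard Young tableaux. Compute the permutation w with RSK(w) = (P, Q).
Reverse the RSK construction: for i from n down to 1, find the cell of Q containing i, remove the entry at that cell from P, and reverse-bump it up through P; the value ejected from row 1 is w(i).

Step i=8: Q has 8 at row 2, column 3; remove 6 from row 2 of P and reverse-bump: 6 enters row 1 and ejects 4. So w(8) = 4. P is now [[1, 3, 6, 7], [2, 5], [8]].
Step i=7: Q has 7 at row 2, column 2; remove 5 from row 2 of P and reverse-bump: 5 enters row 1 and ejects 3. So w(7) = 3. P is now [[1, 5, 6, 7], [2], [8]].
Step i=6: Q has 6 at row 3, column 1; remove 8 from row 3 of P and reverse-bump: 8 enters row 2 and ejects 2; 2 enters row 1 and ejects 1. So w(6) = 1. P is now [[2, 5, 6, 7], [8]].
Step i=5: Q has 5 at row 1, column 4; remove that cell from P, ejecting 7. So w(5) = 7. P is now [[2, 5, 6], [8]].
Step i=4: Q has 4 at row 1, column 3; remove that cell from P, ejecting 6. So w(4) = 6. P is now [[2, 5], [8]].
Step i=3: Q has 3 at row 2, column 1; remove 8 from row 2 of P and reverse-bump: 8 enters row 1 and ejects 5. So w(3) = 5. P is now [[2, 8]].
Step i=2: Q has 2 at row 1, column 2; remove that cell from P, ejecting 8. So w(2) = 8. P is now [[2]].
Step i=1: Q has 1 at row 1, column 1; remove that cell from P, ejecting 2. So w(1) = 2. P is now [].

So w = 2 8 5 6 7 1 3 4.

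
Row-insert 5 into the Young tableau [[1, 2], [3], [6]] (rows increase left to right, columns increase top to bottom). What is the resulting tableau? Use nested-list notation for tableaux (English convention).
[[1, 2, 5], [3], [6]]

5 is larger than every entry of row 1, so it is appended to row 1. The new tableau is [[1, 2, 5], [3], [6]].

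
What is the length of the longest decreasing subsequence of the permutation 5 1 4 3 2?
4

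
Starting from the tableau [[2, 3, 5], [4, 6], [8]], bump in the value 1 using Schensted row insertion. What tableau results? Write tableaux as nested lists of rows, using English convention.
In row 1, 1 replaces 2 (the leftmost entry greater than 1); 2 is bumped to row 2. In row 2, 2 replaces 4 (the leftmost entry greater than 2); 4 is bumped to row 3. In row 3, 4 replaces 8 (the leftmost entry greater than 4); 8 is bumped to row 4. 8 starts a new row 4. The new tableau is [[1, 3, 5], [2, 6], [4], [8]].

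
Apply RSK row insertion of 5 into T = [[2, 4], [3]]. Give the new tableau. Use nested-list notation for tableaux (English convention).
5 is larger than every entry of row 1, so it is appended to row 1. The new tableau is [[2, 4, 5], [3]].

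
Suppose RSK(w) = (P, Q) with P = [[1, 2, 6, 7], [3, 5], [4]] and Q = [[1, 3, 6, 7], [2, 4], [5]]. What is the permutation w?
Reverse the RSK construction: for i from n down to 1, find the cell of Q containing i, remove the entry at that cell from P, and reverse-bump it up through P; the value ejected from row 1 is w(i).

Step i=7: Q has 7 at row 1, column 4; remove that cell from P, ejecting 7. So w(7) = 7. P is now [[1, 2, 6], [3, 5], [4]].
Step i=6: Q has 6 at row 1, column 3; remove that cell from P, ejecting 6. So w(6) = 6. P is now [[1, 2], [3, 5], [4]].
Step i=5: Q has 5 at row 3, column 1; remove 4 from row 3 of P and reverse-bump: 4 enters row 2 and ejects 3; 3 enters row 1 and ejects 2. So w(5) = 2. P is now [[1, 3], [4, 5]].
Step i=4: Q has 4 at row 2, column 2; remove 5 from row 2 of P and reverse-bump: 5 enters row 1 and ejects 3. So w(4) = 3. P is now [[1, 5], [4]].
Step i=3: Q has 3 at row 1, column 2; remove that cell from P, ejecting 5. So w(3) = 5. P is now [[1], [4]].
Step i=2: Q has 2 at row 2, column 1; remove 4 from row 2 of P and reverse-bump: 4 enters row 1 and ejects 1. So w(2) = 1. P is now [[4]].
Step i=1: Q has 1 at row 1, column 1; remove that cell from P, ejecting 4. So w(1) = 4. P is now [].

So w = 4 1 5 3 2 6 7.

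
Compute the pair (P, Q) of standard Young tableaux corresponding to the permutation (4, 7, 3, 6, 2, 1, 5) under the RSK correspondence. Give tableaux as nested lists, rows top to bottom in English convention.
P = [[1, 5], [2, 6], [3, 7], [4]], Q = [[1, 2], [3, 4], [5, 7], [6]]

Insert each entry of the permutation into P by Schensted row insertion, recording in Q the position of each new cell.

Insert 4: appended to row 1. P = [[4]], Q = [[1]].
Insert 7: appended to row 1. P = [[4, 7]], Q = [[1, 2]].
Insert 3: 3 bumps 4 from row 1; 4 starts row 2. P = [[3, 7], [4]], Q = [[1, 2], [3]].
Insert 6: 6 bumps 7 from row 1; 7 appends to row 2. P = [[3, 6], [4, 7]], Q = [[1, 2], [3, 4]].
Insert 2: 2 bumps 3 from row 1; 3 bumps 4 from row 2; 4 starts row 3. P = [[2, 6], [3, 7], [4]], Q = [[1, 2], [3, 4], [5]].
Insert 1: 1 bumps 2 from row 1; 2 bumps 3 from row 2; 3 bumps 4 from row 3; 4 starts row 4. P = [[1, 6], [2, 7], [3], [4]], Q = [[1, 2], [3, 4], [5], [6]].
Insert 5: 5 bumps 6 from row 1; 6 bumps 7 from row 2; 7 appends to row 3. P = [[1, 5], [2, 6], [3, 7], [4]], Q = [[1, 2], [3, 4], [5, 7], [6]].

So P = [[1, 5], [2, 6], [3, 7], [4]], Q = [[1, 2], [3, 4], [5, 7], [6]].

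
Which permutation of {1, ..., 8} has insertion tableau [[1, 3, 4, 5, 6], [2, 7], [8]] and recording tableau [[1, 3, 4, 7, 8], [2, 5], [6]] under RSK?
Reverse the RSK construction: for i from n down to 1, find the cell of Q containing i, remove the entry at that cell from P, and reverse-bump it up through P; the value ejected from row 1 is w(i).

Step i=8: Q has 8 at row 1, column 5; remove that cell from P, ejecting 6. So w(8) = 6. P is now [[1, 3, 4, 5], [2, 7], [8]].
Step i=7: Q has 7 at row 1, column 4; remove that cell from P, ejecting 5. So w(7) = 5. P is now [[1, 3, 4], [2, 7], [8]].
Step i=6: Q has 6 at row 3, column 1; remove 8 from row 3 of P and reverse-bump: 8 enters row 2 and ejects 7; 7 enters row 1 and ejects 4. So w(6) = 4. P is now [[1, 3, 7], [2, 8]].
Step i=5: Q has 5 at row 2, column 2; remove 8 from row 2 of P and reverse-bump: 8 enters row 1 and ejects 7. So w(5) = 7. P is now [[1, 3, 8], [2]].
Step i=4: Q has 4 at row 1, column 3; remove that cell from P, ejecting 8. So w(4) = 8. P is now [[1, 3], [2]].
Step i=3: Q has 3 at row 1, column 2; remove that cell from P, ejecting 3. So w(3) = 3. P is now [[1], [2]].
Step i=2: Q has 2 at row 2, column 1; remove 2 from row 2 of P and reverse-bump: 2 enters row 1 and ejects 1. So w(2) = 1. P is now [[2]].
Step i=1: Q has 1 at row 1, column 1; remove that cell from P, ejecting 2. So w(1) = 2. P is now [].

So w = 2 1 3 8 7 4 5 6.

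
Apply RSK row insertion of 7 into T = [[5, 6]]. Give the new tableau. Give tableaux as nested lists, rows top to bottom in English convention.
[[5, 6, 7]]

7 is larger than every entry of row 1, so it is appended to row 1. The new tableau is [[5, 6, 7]].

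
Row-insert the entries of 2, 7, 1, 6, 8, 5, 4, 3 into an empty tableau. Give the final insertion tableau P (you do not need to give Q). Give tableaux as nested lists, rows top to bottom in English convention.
Insert 2: appended to row 1. P = [[2]].
Insert 7: appended to row 1. P = [[2, 7]].
Insert 1: 1 bumps 2 from row 1; 2 starts row 2. P = [[1, 7], [2]].
Insert 6: 6 bumps 7 from row 1; 7 appends to row 2. P = [[1, 6], [2, 7]].
Insert 8: appended to row 1. P = [[1, 6, 8], [2, 7]].
Insert 5: 5 bumps 6 from row 1; 6 bumps 7 from row 2; 7 starts row 3. P = [[1, 5, 8], [2, 6], [7]].
Insert 4: 4 bumps 5 from row 1; 5 bumps 6 from row 2; 6 bumps 7 from row 3; 7 starts row 4. P = [[1, 4, 8], [2, 5], [6], [7]].
Insert 3: 3 bumps 4 from row 1; 4 bumps 5 from row 2; 5 bumps 6 from row 3; 6 bumps 7 from row 4; 7 starts row 5. P = [[1, 3, 8], [2, 4], [5], [6], [7]].

So P = [[1, 3, 8], [2, 4], [5], [6], [7]].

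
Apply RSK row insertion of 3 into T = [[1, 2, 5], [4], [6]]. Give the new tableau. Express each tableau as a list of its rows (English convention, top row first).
[[1, 2, 3], [4, 5], [6]]

In row 1, 3 replaces 5 (the leftmost entry greater than 3); 5 is bumped to row 2. 5 is appended to row 2. The new tableau is [[1, 2, 3], [4, 5], [6]].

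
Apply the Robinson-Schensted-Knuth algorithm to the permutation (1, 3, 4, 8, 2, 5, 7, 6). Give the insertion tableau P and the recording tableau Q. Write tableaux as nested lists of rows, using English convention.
Insert each entry of the permutation into P by Schensted row insertion, recording in Q the position of each new cell.

After inserting 1: P = [[1]].
After inserting 3: P = [[1, 3]].
After inserting 4: P = [[1, 3, 4]].
After inserting 8: P = [[1, 3, 4, 8]].
After inserting 2: P = [[1, 2, 4, 8], [3]].
After inserting 5: P = [[1, 2, 4, 5], [3, 8]].
After inserting 7: P = [[1, 2, 4, 5, 7], [3, 8]].
After inserting 6: P = [[1, 2, 4, 5, 6], [3, 7], [8]].

So P = [[1, 2, 4, 5, 6], [3, 7], [8]], Q = [[1, 2, 3, 4, 7], [5, 6], [8]].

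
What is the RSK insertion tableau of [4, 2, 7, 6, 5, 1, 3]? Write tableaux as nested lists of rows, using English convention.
P = [[1, 3], [2, 5], [4, 6], [7]]

Insert 4: appended to row 1. P = [[4]].
Insert 2: 2 bumps 4 from row 1; 4 starts row 2. P = [[2], [4]].
Insert 7: appended to row 1. P = [[2, 7], [4]].
Insert 6: 6 bumps 7 from row 1; 7 appends to row 2. P = [[2, 6], [4, 7]].
Insert 5: 5 bumps 6 from row 1; 6 bumps 7 from row 2; 7 starts row 3. P = [[2, 5], [4, 6], [7]].
Insert 1: 1 bumps 2 from row 1; 2 bumps 4 from row 2; 4 bumps 7 from row 3; 7 starts row 4. P = [[1, 5], [2, 6], [4], [7]].
Insert 3: 3 bumps 5 from row 1; 5 bumps 6 from row 2; 6 appends to row 3. P = [[1, 3], [2, 5], [4, 6], [7]].

So P = [[1, 3], [2, 5], [4, 6], [7]].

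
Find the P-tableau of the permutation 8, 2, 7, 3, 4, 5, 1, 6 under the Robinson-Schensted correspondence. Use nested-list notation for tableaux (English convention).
Insert 8: appended to row 1. P = [[8]].
Insert 2: 2 bumps 8 from row 1; 8 starts row 2. P = [[2], [8]].
Insert 7: appended to row 1. P = [[2, 7], [8]].
Insert 3: 3 bumps 7 from row 1; 7 bumps 8 from row 2; 8 starts row 3. P = [[2, 3], [7], [8]].
Insert 4: appended to row 1. P = [[2, 3, 4], [7], [8]].
Insert 5: appended to row 1. P = [[2, 3, 4, 5], [7], [8]].
Insert 1: 1 bumps 2 from row 1; 2 bumps 7 from row 2; 7 bumps 8 from row 3; 8 starts row 4. P = [[1, 3, 4, 5], [2], [7], [8]].
Insert 6: appended to row 1. P = [[1, 3, 4, 5, 6], [2], [7], [8]].

So P = [[1, 3, 4, 5, 6], [2], [7], [8]].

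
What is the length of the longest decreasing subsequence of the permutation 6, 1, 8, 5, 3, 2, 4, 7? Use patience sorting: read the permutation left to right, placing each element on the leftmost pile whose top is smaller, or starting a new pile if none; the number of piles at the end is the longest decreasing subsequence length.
4

6: new pile. tops = [6]
1: new pile. tops = [6, 1]
8: onto pile 1 (replacing 6). tops = [8, 1]
5: onto pile 2 (replacing 1). tops = [8, 5]
3: new pile. tops = [8, 5, 3]
2: new pile. tops = [8, 5, 3, 2]
4: onto pile 3 (replacing 3). tops = [8, 5, 4, 2]
7: onto pile 2 (replacing 5). tops = [8, 7, 4, 2]

4 piles, so the longest decreasing subsequence has length 4.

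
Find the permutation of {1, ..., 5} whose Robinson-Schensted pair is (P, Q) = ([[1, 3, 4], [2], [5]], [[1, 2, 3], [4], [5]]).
Reverse the RSK construction: for i from n down to 1, find the cell of Q containing i, remove the entry at that cell from P, and reverse-bump it up through P; the value ejected from row 1 is w(i).

Step i=5: Q has 5 at row 3, column 1; remove 5 from row 3 of P and reverse-bump: 5 enters row 2 and ejects 2; 2 enters row 1 and ejects 1. So w(5) = 1. P is now [[2, 3, 4], [5]].
Step i=4: Q has 4 at row 2, column 1; remove 5 from row 2 of P and reverse-bump: 5 enters row 1 and ejects 4. So w(4) = 4. P is now [[2, 3, 5]].
Step i=3: Q has 3 at row 1, column 3; remove that cell from P, ejecting 5. So w(3) = 5. P is now [[2, 3]].
Step i=2: Q has 2 at row 1, column 2; remove that cell from P, ejecting 3. So w(2) = 3. P is now [[2]].
Step i=1: Q has 1 at row 1, column 1; remove that cell from P, ejecting 2. So w(1) = 2. P is now [].

So w = 2 3 5 4 1.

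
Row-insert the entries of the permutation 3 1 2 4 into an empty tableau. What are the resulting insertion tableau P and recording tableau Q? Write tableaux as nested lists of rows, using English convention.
P = [[1, 2, 4], [3]], Q = [[1, 3, 4], [2]]

Insert each entry of the permutation into P by Schensted row insertion, recording in Q the position of each new cell.

Insert 3: appended to row 1. P = [[3]], Q = [[1]].
Insert 1: 1 bumps 3 from row 1; 3 starts row 2. P = [[1], [3]], Q = [[1], [2]].
Insert 2: appended to row 1. P = [[1, 2], [3]], Q = [[1, 3], [2]].
Insert 4: appended to row 1. P = [[1, 2, 4], [3]], Q = [[1, 3, 4], [2]].

So P = [[1, 2, 4], [3]], Q = [[1, 3, 4], [2]].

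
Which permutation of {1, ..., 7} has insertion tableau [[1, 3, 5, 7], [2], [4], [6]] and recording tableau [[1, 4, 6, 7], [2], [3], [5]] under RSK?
Reverse the RSK construction: for i from n down to 1, find the cell of Q containing i, remove the entry at that cell from P, and reverse-bump it up through P; the value ejected from row 1 is w(i).

Step i=7: Q has 7 at row 1, column 4; remove that cell from P, ejecting 7. So w(7) = 7. P is now [[1, 3, 5], [2], [4], [6]].
Step i=6: Q has 6 at row 1, column 3; remove that cell from P, ejecting 5. So w(6) = 5. P is now [[1, 3], [2], [4], [6]].
Step i=5: Q has 5 at row 4, column 1; remove 6 from row 4 of P and reverse-bump: 6 enters row 3 and ejects 4; 4 enters row 2 and ejects 2; 2 enters row 1 and ejects 1. So w(5) = 1. P is now [[2, 3], [4], [6]].
Step i=4: Q has 4 at row 1, column 2; remove that cell from P, ejecting 3. So w(4) = 3. P is now [[2], [4], [6]].
Step i=3: Q has 3 at row 3, column 1; remove 6 from row 3 of P and reverse-bump: 6 enters row 2 and ejects 4; 4 enters row 1 and ejects 2. So w(3) = 2. P is now [[4], [6]].
Step i=2: Q has 2 at row 2, column 1; remove 6 from row 2 of P and reverse-bump: 6 enters row 1 and ejects 4. So w(2) = 4. P is now [[6]].
Step i=1: Q has 1 at row 1, column 1; remove that cell from P, ejecting 6. So w(1) = 6. P is now [].

So w = 6 4 2 3 1 5 7.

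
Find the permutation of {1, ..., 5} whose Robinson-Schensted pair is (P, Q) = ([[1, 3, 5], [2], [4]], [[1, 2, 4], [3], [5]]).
2 4 3 5 1

Reverse the RSK construction: for i from n down to 1, find the cell of Q containing i, remove the entry at that cell from P, and reverse-bump it up through P; the value ejected from row 1 is w(i).

Step i=5: Q has 5 at row 3, column 1; remove 4 from row 3 of P and reverse-bump: 4 enters row 2 and ejects 2; 2 enters row 1 and ejects 1. So w(5) = 1. P is now [[2, 3, 5], [4]].
Step i=4: Q has 4 at row 1, column 3; remove that cell from P, ejecting 5. So w(4) = 5. P is now [[2, 3], [4]].
Step i=3: Q has 3 at row 2, column 1; remove 4 from row 2 of P and reverse-bump: 4 enters row 1 and ejects 3. So w(3) = 3. P is now [[2, 4]].
Step i=2: Q has 2 at row 1, column 2; remove that cell from P, ejecting 4. So w(2) = 4. P is now [[2]].
Step i=1: Q has 1 at row 1, column 1; remove that cell from P, ejecting 2. So w(1) = 2. P is now [].

So w = 2 4 3 5 1.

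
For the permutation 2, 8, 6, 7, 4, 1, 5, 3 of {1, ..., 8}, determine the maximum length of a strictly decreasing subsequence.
4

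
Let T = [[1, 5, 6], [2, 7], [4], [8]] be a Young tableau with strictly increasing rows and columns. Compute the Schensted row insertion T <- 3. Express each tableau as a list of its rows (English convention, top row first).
[[1, 3, 6], [2, 5], [4, 7], [8]]

In row 1, 3 replaces 5 (the leftmost entry greater than 3); 5 is bumped to row 2. In row 2, 5 replaces 7 (the leftmost entry greater than 5); 7 is bumped to row 3. 7 is appended to row 3. The new tableau is [[1, 3, 6], [2, 5], [4, 7], [8]].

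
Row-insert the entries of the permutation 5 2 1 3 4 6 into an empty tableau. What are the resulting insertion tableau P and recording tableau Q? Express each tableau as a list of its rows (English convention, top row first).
P = [[1, 3, 4, 6], [2], [5]], Q = [[1, 4, 5, 6], [2], [3]]

Insert each entry of the permutation into P by Schensted row insertion, recording in Q the position of each new cell.

After inserting 5: P = [[5]].
After inserting 2: P = [[2], [5]].
After inserting 1: P = [[1], [2], [5]].
After inserting 3: P = [[1, 3], [2], [5]].
After inserting 4: P = [[1, 3, 4], [2], [5]].
After inserting 6: P = [[1, 3, 4, 6], [2], [5]].

So P = [[1, 3, 4, 6], [2], [5]], Q = [[1, 4, 5, 6], [2], [3]].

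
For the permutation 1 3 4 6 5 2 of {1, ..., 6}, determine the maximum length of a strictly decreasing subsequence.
3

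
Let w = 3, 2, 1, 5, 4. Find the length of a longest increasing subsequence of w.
2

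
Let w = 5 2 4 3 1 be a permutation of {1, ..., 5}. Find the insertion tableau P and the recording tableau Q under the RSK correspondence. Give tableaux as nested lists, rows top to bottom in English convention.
P = [[1, 3], [2], [4], [5]], Q = [[1, 3], [2], [4], [5]]

Insert each entry of the permutation into P by Schensted row insertion, recording in Q the position of each new cell.

After inserting 5: P = [[5]].
After inserting 2: P = [[2], [5]].
After inserting 4: P = [[2, 4], [5]].
After inserting 3: P = [[2, 3], [4], [5]].
After inserting 1: P = [[1, 3], [2], [4], [5]].

So P = [[1, 3], [2], [4], [5]], Q = [[1, 3], [2], [4], [5]].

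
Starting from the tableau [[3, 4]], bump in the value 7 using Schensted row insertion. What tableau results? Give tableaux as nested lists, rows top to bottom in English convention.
7 is larger than every entry of row 1, so it is appended to row 1. The new tableau is [[3, 4, 7]].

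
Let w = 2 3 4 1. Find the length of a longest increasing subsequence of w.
3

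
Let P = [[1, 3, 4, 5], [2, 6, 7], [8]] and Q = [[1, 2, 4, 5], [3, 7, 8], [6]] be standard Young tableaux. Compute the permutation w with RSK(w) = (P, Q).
Reverse the RSK construction: for i from n down to 1, find the cell of Q containing i, remove the entry at that cell from P, and reverse-bump it up through P; the value ejected from row 1 is w(i).

Step i=8: Q has 8 at row 2, column 3; remove 7 from row 2 of P and reverse-bump: 7 enters row 1 and ejects 5. So w(8) = 5. P is now [[1, 3, 4, 7], [2, 6], [8]].
Step i=7: Q has 7 at row 2, column 2; remove 6 from row 2 of P and reverse-bump: 6 enters row 1 and ejects 4. So w(7) = 4. P is now [[1, 3, 6, 7], [2], [8]].
Step i=6: Q has 6 at row 3, column 1; remove 8 from row 3 of P and reverse-bump: 8 enters row 2 and ejects 2; 2 enters row 1 and ejects 1. So w(6) = 1. P is now [[2, 3, 6, 7], [8]].
Step i=5: Q has 5 at row 1, column 4; remove that cell from P, ejecting 7. So w(5) = 7. P is now [[2, 3, 6], [8]].
Step i=4: Q has 4 at row 1, column 3; remove that cell from P, ejecting 6. So w(4) = 6. P is now [[2, 3], [8]].
Step i=3: Q has 3 at row 2, column 1; remove 8 from row 2 of P and reverse-bump: 8 enters row 1 and ejects 3. So w(3) = 3. P is now [[2, 8]].
Step i=2: Q has 2 at row 1, column 2; remove that cell from P, ejecting 8. So w(2) = 8. P is now [[2]].
Step i=1: Q has 1 at row 1, column 1; remove that cell from P, ejecting 2. So w(1) = 2. P is now [].

So w = 2 8 3 6 7 1 4 5.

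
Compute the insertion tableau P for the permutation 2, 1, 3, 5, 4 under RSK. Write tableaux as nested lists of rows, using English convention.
After inserting 2: P = [[2]].
After inserting 1: P = [[1], [2]].
After inserting 3: P = [[1, 3], [2]].
After inserting 5: P = [[1, 3, 5], [2]].
After inserting 4: P = [[1, 3, 4], [2, 5]].

So P = [[1, 3, 4], [2, 5]].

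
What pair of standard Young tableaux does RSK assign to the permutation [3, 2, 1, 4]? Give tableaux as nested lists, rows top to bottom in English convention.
Insert each entry of the permutation into P by Schensted row insertion, recording in Q the position of each new cell.

Insert 3: appended to row 1. P = [[3]], Q = [[1]].
Insert 2: 2 bumps 3 from row 1; 3 starts row 2. P = [[2], [3]], Q = [[1], [2]].
Insert 1: 1 bumps 2 from row 1; 2 bumps 3 from row 2; 3 starts row 3. P = [[1], [2], [3]], Q = [[1], [2], [3]].
Insert 4: appended to row 1. P = [[1, 4], [2], [3]], Q = [[1, 4], [2], [3]].

So P = [[1, 4], [2], [3]], Q = [[1, 4], [2], [3]].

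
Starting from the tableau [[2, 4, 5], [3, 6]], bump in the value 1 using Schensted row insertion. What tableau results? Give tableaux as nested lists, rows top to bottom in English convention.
[[1, 4, 5], [2, 6], [3]]

In row 1, 1 replaces 2 (the leftmost entry greater than 1); 2 is bumped to row 2. In row 2, 2 replaces 3 (the leftmost entry greater than 2); 3 is bumped to row 3. 3 starts a new row 3. The new tableau is [[1, 4, 5], [2, 6], [3]].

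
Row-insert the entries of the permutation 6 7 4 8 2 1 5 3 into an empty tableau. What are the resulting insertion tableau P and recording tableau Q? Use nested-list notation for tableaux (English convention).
Insert each entry of the permutation into P by Schensted row insertion, recording in Q the position of each new cell.

After inserting 6: P = [[6]].
After inserting 7: P = [[6, 7]].
After inserting 4: P = [[4, 7], [6]].
After inserting 8: P = [[4, 7, 8], [6]].
After inserting 2: P = [[2, 7, 8], [4], [6]].
After inserting 1: P = [[1, 7, 8], [2], [4], [6]].
After inserting 5: P = [[1, 5, 8], [2, 7], [4], [6]].
After inserting 3: P = [[1, 3, 8], [2, 5], [4, 7], [6]].

So P = [[1, 3, 8], [2, 5], [4, 7], [6]], Q = [[1, 2, 4], [3, 7], [5, 8], [6]].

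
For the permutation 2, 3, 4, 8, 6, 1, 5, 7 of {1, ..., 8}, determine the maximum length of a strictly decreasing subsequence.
3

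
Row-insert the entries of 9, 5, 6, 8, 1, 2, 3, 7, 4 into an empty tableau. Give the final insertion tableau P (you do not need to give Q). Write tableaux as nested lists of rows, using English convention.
Insert 9: appended to row 1. P = [[9]].
Insert 5: 5 bumps 9 from row 1; 9 starts row 2. P = [[5], [9]].
Insert 6: appended to row 1. P = [[5, 6], [9]].
Insert 8: appended to row 1. P = [[5, 6, 8], [9]].
Insert 1: 1 bumps 5 from row 1; 5 bumps 9 from row 2; 9 starts row 3. P = [[1, 6, 8], [5], [9]].
Insert 2: 2 bumps 6 from row 1; 6 appends to row 2. P = [[1, 2, 8], [5, 6], [9]].
Insert 3: 3 bumps 8 from row 1; 8 appends to row 2. P = [[1, 2, 3], [5, 6, 8], [9]].
Insert 7: appended to row 1. P = [[1, 2, 3, 7], [5, 6, 8], [9]].
Insert 4: 4 bumps 7 from row 1; 7 bumps 8 from row 2; 8 bumps 9 from row 3; 9 starts row 4. P = [[1, 2, 3, 4], [5, 6, 7], [8], [9]].

So P = [[1, 2, 3, 4], [5, 6, 7], [8], [9]].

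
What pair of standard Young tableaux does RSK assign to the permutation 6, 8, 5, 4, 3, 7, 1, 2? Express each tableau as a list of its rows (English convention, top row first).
Insert each entry of the permutation into P by Schensted row insertion, recording in Q the position of each new cell.

Insert 6: appended to row 1. P = [[6]].
Insert 8: appended to row 1. P = [[6, 8]].
Insert 5: 5 bumps 6 from row 1; 6 starts row 2. P = [[5, 8], [6]].
Insert 4: 4 bumps 5 from row 1; 5 bumps 6 from row 2; 6 starts row 3. P = [[4, 8], [5], [6]].
Insert 3: 3 bumps 4 from row 1; 4 bumps 5 from row 2; 5 bumps 6 from row 3; 6 starts row 4. P = [[3, 8], [4], [5], [6]].
Insert 7: 7 bumps 8 from row 1; 8 appends to row 2. P = [[3, 7], [4, 8], [5], [6]].
Insert 1: 1 bumps 3 from row 1; 3 bumps 4 from row 2; 4 bumps 5 from row 3; 5 bumps 6 from row 4; 6 starts row 5. P = [[1, 7], [3, 8], [4], [5], [6]].
Insert 2: 2 bumps 7 from row 1; 7 bumps 8 from row 2; 8 appends to row 3. P = [[1, 2], [3, 7], [4, 8], [5], [6]].

So P = [[1, 2], [3, 7], [4, 8], [5], [6]], Q = [[1, 2], [3, 6], [4, 8], [5], [7]].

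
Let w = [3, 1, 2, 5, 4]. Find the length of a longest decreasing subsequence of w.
2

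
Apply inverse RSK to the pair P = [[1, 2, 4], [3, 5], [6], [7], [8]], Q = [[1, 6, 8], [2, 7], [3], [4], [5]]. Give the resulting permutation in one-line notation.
Reverse the RSK construction: for i from n down to 1, find the cell of Q containing i, remove the entry at that cell from P, and reverse-bump it up through P; the value ejected from row 1 is w(i).

Step i=8: Q has 8 at row 1, column 3; remove that cell from P, ejecting 4. So w(8) = 4. P is now [[1, 2], [3, 5], [6], [7], [8]].
Step i=7: Q has 7 at row 2, column 2; remove 5 from row 2 of P and reverse-bump: 5 enters row 1 and ejects 2. So w(7) = 2. P is now [[1, 5], [3], [6], [7], [8]].
Step i=6: Q has 6 at row 1, column 2; remove that cell from P, ejecting 5. So w(6) = 5. P is now [[1], [3], [6], [7], [8]].
Step i=5: Q has 5 at row 5, column 1; remove 8 from row 5 of P and reverse-bump: 8 enters row 4 and ejects 7; 7 enters row 3 and ejects 6; 6 enters row 2 and ejects 3; 3 enters row 1 and ejects 1. So w(5) = 1. P is now [[3], [6], [7], [8]].
Step i=4: Q has 4 at row 4, column 1; remove 8 from row 4 of P and reverse-bump: 8 enters row 3 and ejects 7; 7 enters row 2 and ejects 6; 6 enters row 1 and ejects 3. So w(4) = 3. P is now [[6], [7], [8]].
Step i=3: Q has 3 at row 3, column 1; remove 8 from row 3 of P and reverse-bump: 8 enters row 2 and ejects 7; 7 enters row 1 and ejects 6. So w(3) = 6. P is now [[7], [8]].
Step i=2: Q has 2 at row 2, column 1; remove 8 from row 2 of P and reverse-bump: 8 enters row 1 and ejects 7. So w(2) = 7. P is now [[8]].
Step i=1: Q has 1 at row 1, column 1; remove that cell from P, ejecting 8. So w(1) = 8. P is now [].

So w = 8 7 6 3 1 5 2 4.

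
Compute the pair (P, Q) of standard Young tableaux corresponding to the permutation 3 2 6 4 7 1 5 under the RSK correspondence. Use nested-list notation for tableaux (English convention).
P = [[1, 4, 5], [2, 6, 7], [3]], Q = [[1, 3, 5], [2, 4, 7], [6]]

Insert each entry of the permutation into P by Schensted row insertion, recording in Q the position of each new cell.

After inserting 3: P = [[3]].
After inserting 2: P = [[2], [3]].
After inserting 6: P = [[2, 6], [3]].
After inserting 4: P = [[2, 4], [3, 6]].
After inserting 7: P = [[2, 4, 7], [3, 6]].
After inserting 1: P = [[1, 4, 7], [2, 6], [3]].
After inserting 5: P = [[1, 4, 5], [2, 6, 7], [3]].

So P = [[1, 4, 5], [2, 6, 7], [3]], Q = [[1, 3, 5], [2, 4, 7], [6]].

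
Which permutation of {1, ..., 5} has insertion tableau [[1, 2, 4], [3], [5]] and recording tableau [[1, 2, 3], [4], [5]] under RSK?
1 3 5 4 2

Reverse the RSK construction: for i from n down to 1, find the cell of Q containing i, remove the entry at that cell from P, and reverse-bump it up through P; the value ejected from row 1 is w(i).

Step i=5: Q has 5 at row 3, column 1; remove 5 from row 3 of P and reverse-bump: 5 enters row 2 and ejects 3; 3 enters row 1 and ejects 2. So w(5) = 2. P is now [[1, 3, 4], [5]].
Step i=4: Q has 4 at row 2, column 1; remove 5 from row 2 of P and reverse-bump: 5 enters row 1 and ejects 4. So w(4) = 4. P is now [[1, 3, 5]].
Step i=3: Q has 3 at row 1, column 3; remove that cell from P, ejecting 5. So w(3) = 5. P is now [[1, 3]].
Step i=2: Q has 2 at row 1, column 2; remove that cell from P, ejecting 3. So w(2) = 3. P is now [[1]].
Step i=1: Q has 1 at row 1, column 1; remove that cell from P, ejecting 1. So w(1) = 1. P is now [].

So w = 1 3 5 4 2.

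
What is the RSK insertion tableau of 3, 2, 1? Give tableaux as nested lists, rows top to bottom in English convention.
P = [[1], [2], [3]]

Insert 3: appended to row 1. P = [[3]].
Insert 2: 2 bumps 3 from row 1; 3 starts row 2. P = [[2], [3]].
Insert 1: 1 bumps 2 from row 1; 2 bumps 3 from row 2; 3 starts row 3. P = [[1], [2], [3]].

So P = [[1], [2], [3]].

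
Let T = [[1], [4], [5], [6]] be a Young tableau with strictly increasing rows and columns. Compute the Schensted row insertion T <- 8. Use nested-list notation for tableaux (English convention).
8 is larger than every entry of row 1, so it is appended to row 1. The new tableau is [[1, 8], [4], [5], [6]].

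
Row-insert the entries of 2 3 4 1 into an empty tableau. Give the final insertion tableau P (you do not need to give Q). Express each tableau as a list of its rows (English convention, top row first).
Insert 2: appended to row 1. P = [[2]].
Insert 3: appended to row 1. P = [[2, 3]].
Insert 4: appended to row 1. P = [[2, 3, 4]].
Insert 1: 1 bumps 2 from row 1; 2 starts row 2. P = [[1, 3, 4], [2]].

So P = [[1, 3, 4], [2]].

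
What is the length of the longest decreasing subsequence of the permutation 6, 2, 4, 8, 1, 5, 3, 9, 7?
3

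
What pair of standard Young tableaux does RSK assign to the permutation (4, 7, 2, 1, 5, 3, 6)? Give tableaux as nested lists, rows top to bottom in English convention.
P = [[1, 3, 6], [2, 5], [4, 7]], Q = [[1, 2, 7], [3, 5], [4, 6]]

Insert each entry of the permutation into P by Schensted row insertion, recording in Q the position of each new cell.

Insert 4: appended to row 1. P = [[4]].
Insert 7: appended to row 1. P = [[4, 7]].
Insert 2: 2 bumps 4 from row 1; 4 starts row 2. P = [[2, 7], [4]].
Insert 1: 1 bumps 2 from row 1; 2 bumps 4 from row 2; 4 starts row 3. P = [[1, 7], [2], [4]].
Insert 5: 5 bumps 7 from row 1; 7 appends to row 2. P = [[1, 5], [2, 7], [4]].
Insert 3: 3 bumps 5 from row 1; 5 bumps 7 from row 2; 7 appends to row 3. P = [[1, 3], [2, 5], [4, 7]].
Insert 6: appended to row 1. P = [[1, 3, 6], [2, 5], [4, 7]].

So P = [[1, 3, 6], [2, 5], [4, 7]], Q = [[1, 2, 7], [3, 5], [4, 6]].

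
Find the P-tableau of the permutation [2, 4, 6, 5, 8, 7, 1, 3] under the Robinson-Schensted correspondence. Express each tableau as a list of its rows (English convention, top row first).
P = [[1, 3, 5, 7], [2, 4], [6, 8]]

Insert 2: appended to row 1. P = [[2]].
Insert 4: appended to row 1. P = [[2, 4]].
Insert 6: appended to row 1. P = [[2, 4, 6]].
Insert 5: 5 bumps 6 from row 1; 6 starts row 2. P = [[2, 4, 5], [6]].
Insert 8: appended to row 1. P = [[2, 4, 5, 8], [6]].
Insert 7: 7 bumps 8 from row 1; 8 appends to row 2. P = [[2, 4, 5, 7], [6, 8]].
Insert 1: 1 bumps 2 from row 1; 2 bumps 6 from row 2; 6 starts row 3. P = [[1, 4, 5, 7], [2, 8], [6]].
Insert 3: 3 bumps 4 from row 1; 4 bumps 8 from row 2; 8 appends to row 3. P = [[1, 3, 5, 7], [2, 4], [6, 8]].

So P = [[1, 3, 5, 7], [2, 4], [6, 8]].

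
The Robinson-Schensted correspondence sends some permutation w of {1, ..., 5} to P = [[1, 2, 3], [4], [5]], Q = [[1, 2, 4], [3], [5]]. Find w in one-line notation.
1 5 2 4 3

Reverse the RSK construction: for i from n down to 1, find the cell of Q containing i, remove the entry at that cell from P, and reverse-bump it up through P; the value ejected from row 1 is w(i).

Step i=5: Q has 5 at row 3, column 1; remove 5 from row 3 of P and reverse-bump: 5 enters row 2 and ejects 4; 4 enters row 1 and ejects 3. So w(5) = 3. P is now [[1, 2, 4], [5]].
Step i=4: Q has 4 at row 1, column 3; remove that cell from P, ejecting 4. So w(4) = 4. P is now [[1, 2], [5]].
Step i=3: Q has 3 at row 2, column 1; remove 5 from row 2 of P and reverse-bump: 5 enters row 1 and ejects 2. So w(3) = 2. P is now [[1, 5]].
Step i=2: Q has 2 at row 1, column 2; remove that cell from P, ejecting 5. So w(2) = 5. P is now [[1]].
Step i=1: Q has 1 at row 1, column 1; remove that cell from P, ejecting 1. So w(1) = 1. P is now [].

So w = 1 5 2 4 3.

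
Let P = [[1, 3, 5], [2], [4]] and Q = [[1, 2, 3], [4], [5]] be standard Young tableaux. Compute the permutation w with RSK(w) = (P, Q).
Reverse the RSK construction: for i from n down to 1, find the cell of Q containing i, remove the entry at that cell from P, and reverse-bump it up through P; the value ejected from row 1 is w(i).

Step i=5: Q has 5 at row 3, column 1; remove 4 from row 3 of P and reverse-bump: 4 enters row 2 and ejects 2; 2 enters row 1 and ejects 1. So w(5) = 1. P is now [[2, 3, 5], [4]].
Step i=4: Q has 4 at row 2, column 1; remove 4 from row 2 of P and reverse-bump: 4 enters row 1 and ejects 3. So w(4) = 3. P is now [[2, 4, 5]].
Step i=3: Q has 3 at row 1, column 3; remove that cell from P, ejecting 5. So w(3) = 5. P is now [[2, 4]].
Step i=2: Q has 2 at row 1, column 2; remove that cell from P, ejecting 4. So w(2) = 4. P is now [[2]].
Step i=1: Q has 1 at row 1, column 1; remove that cell from P, ejecting 2. So w(1) = 2. P is now [].

So w = 2 4 5 3 1.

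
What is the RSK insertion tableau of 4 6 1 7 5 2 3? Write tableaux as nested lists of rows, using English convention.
Insert 4: appended to row 1. P = [[4]].
Insert 6: appended to row 1. P = [[4, 6]].
Insert 1: 1 bumps 4 from row 1; 4 starts row 2. P = [[1, 6], [4]].
Insert 7: appended to row 1. P = [[1, 6, 7], [4]].
Insert 5: 5 bumps 6 from row 1; 6 appends to row 2. P = [[1, 5, 7], [4, 6]].
Insert 2: 2 bumps 5 from row 1; 5 bumps 6 from row 2; 6 starts row 3. P = [[1, 2, 7], [4, 5], [6]].
Insert 3: 3 bumps 7 from row 1; 7 appends to row 2. P = [[1, 2, 3], [4, 5, 7], [6]].

So P = [[1, 2, 3], [4, 5, 7], [6]].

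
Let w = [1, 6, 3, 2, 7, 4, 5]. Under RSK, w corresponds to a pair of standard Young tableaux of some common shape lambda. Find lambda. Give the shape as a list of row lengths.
Row-insert each entry into an empty tableau.

After inserting 1: P = [[1]].
After inserting 6: P = [[1, 6]].
After inserting 3: P = [[1, 3], [6]].
After inserting 2: P = [[1, 2], [3], [6]].
After inserting 7: P = [[1, 2, 7], [3], [6]].
After inserting 4: P = [[1, 2, 4], [3, 7], [6]].
After inserting 5: P = [[1, 2, 4, 5], [3, 7], [6]].

The final insertion tableau P = [[1, 2, 4, 5], [3, 7], [6]] has shape [4, 2, 1].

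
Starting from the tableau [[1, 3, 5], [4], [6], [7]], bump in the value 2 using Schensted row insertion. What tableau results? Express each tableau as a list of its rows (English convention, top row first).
In row 1, 2 replaces 3 (the leftmost entry greater than 2); 3 is bumped to row 2. In row 2, 3 replaces 4 (the leftmost entry greater than 3); 4 is bumped to row 3. In row 3, 4 replaces 6 (the leftmost entry greater than 4); 6 is bumped to row 4. In row 4, 6 replaces 7 (the leftmost entry greater than 6); 7 is bumped to row 5. 7 starts a new row 5. The new tableau is [[1, 2, 5], [3], [4], [6], [7]].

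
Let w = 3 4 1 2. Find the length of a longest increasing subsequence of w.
2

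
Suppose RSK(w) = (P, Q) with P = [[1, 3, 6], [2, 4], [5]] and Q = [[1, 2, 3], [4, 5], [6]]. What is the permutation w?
2 5 6 1 4 3

Reverse RSK: for i = n, n-1, ..., 1, locate i in Q, remove the corresponding corner cell from P, and reverse-bump its entry up through P; the value ejected from row 1 is w(i).

So w = 2 5 6 1 4 3.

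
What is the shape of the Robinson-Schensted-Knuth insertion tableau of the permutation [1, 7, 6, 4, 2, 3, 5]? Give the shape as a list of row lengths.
Row-insert each entry into an empty tableau.

After inserting 1: P = [[1]].
After inserting 7: P = [[1, 7]].
After inserting 6: P = [[1, 6], [7]].
After inserting 4: P = [[1, 4], [6], [7]].
After inserting 2: P = [[1, 2], [4], [6], [7]].
After inserting 3: P = [[1, 2, 3], [4], [6], [7]].
After inserting 5: P = [[1, 2, 3, 5], [4], [6], [7]].

The final insertion tableau P = [[1, 2, 3, 5], [4], [6], [7]] has shape [4, 1, 1, 1].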